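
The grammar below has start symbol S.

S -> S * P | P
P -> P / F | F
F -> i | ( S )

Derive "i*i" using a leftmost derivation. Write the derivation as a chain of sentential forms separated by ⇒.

S ⇒ S*P ⇒ P*P ⇒ F*P ⇒ i*P ⇒ i*F ⇒ i*i

S ⇒ S*P   [S -> S * P]
S*P ⇒ P*P   [S -> P]
P*P ⇒ F*P   [P -> F]
F*P ⇒ i*P   [F -> i]
i*P ⇒ i*F   [P -> F]
i*F ⇒ i*i   [F -> i]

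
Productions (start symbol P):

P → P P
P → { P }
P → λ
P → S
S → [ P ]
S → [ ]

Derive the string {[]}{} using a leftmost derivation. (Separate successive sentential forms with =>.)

P => PP => {P}P => {S}P => {[]}P => {[]}PP => {[]}PPP => {[]}{P}PP => {[]}{}PP => {[]}{}P => {[]}{}

P => PP   [P → P P]
PP => {P}P   [P → { P }]
{P}P => {S}P   [P → S]
{S}P => {[]}P   [S → [ ]]
{[]}P => {[]}PP   [P → P P]
{[]}PP => {[]}PPP   [P → P P]
{[]}PPP => {[]}{P}PP   [P → { P }]
{[]}{P}PP => {[]}{}PP   [P → λ]
{[]}{}PP => {[]}{}P   [P → λ]
{[]}{}P => {[]}{}   [P → λ]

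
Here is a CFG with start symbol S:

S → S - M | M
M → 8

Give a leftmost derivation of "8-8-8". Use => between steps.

S => S-M   [S → S - M]
S-M => S-M-M   [S → S - M]
S-M-M => M-M-M   [S → M]
M-M-M => 8-M-M   [M → 8]
8-M-M => 8-8-M   [M → 8]
8-8-M => 8-8-8   [M → 8]

S => S-M => S-M-M => M-M-M => 8-M-M => 8-8-M => 8-8-8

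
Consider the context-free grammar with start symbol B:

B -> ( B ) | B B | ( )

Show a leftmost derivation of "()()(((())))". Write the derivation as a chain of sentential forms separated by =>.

B => BB => BBB => ()BB => ()()B => ()()(B) => ()()((B)) => ()()(((B))) => ()()(((())))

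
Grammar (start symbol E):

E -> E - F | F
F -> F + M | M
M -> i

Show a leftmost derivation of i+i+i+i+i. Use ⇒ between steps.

E ⇒ F   [E -> F]
F ⇒ F+M   [F -> F + M]
F+M ⇒ F+M+M   [F -> F + M]
F+M+M ⇒ F+M+M+M   [F -> F + M]
F+M+M+M ⇒ F+M+M+M+M   [F -> F + M]
F+M+M+M+M ⇒ M+M+M+M+M   [F -> M]
M+M+M+M+M ⇒ i+M+M+M+M   [M -> i]
i+M+M+M+M ⇒ i+i+M+M+M   [M -> i]
i+i+M+M+M ⇒ i+i+i+M+M   [M -> i]
i+i+i+M+M ⇒ i+i+i+i+M   [M -> i]
i+i+i+i+M ⇒ i+i+i+i+i   [M -> i]

E ⇒ F ⇒ F+M ⇒ F+M+M ⇒ F+M+M+M ⇒ F+M+M+M+M ⇒ M+M+M+M+M ⇒ i+M+M+M+M ⇒ i+i+M+M+M ⇒ i+i+i+M+M ⇒ i+i+i+i+M ⇒ i+i+i+i+i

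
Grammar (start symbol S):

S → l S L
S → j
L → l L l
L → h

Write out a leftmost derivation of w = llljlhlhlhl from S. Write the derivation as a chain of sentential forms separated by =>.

S => lSL   [S → l S L]
lSL => llSLL   [S → l S L]
llSLL => lllSLLL   [S → l S L]
lllSLLL => llljLLL   [S → j]
llljLLL => llljlLlLL   [L → l L l]
llljlLlLL => llljlhlLL   [L → h]
llljlhlLL => llljlhlhL   [L → h]
llljlhlhL => llljlhlhlLl   [L → l L l]
llljlhlhlLl => llljlhlhlhl   [L → h]

S => lSL => llSLL => lllSLLL => llljLLL => llljlLlLL => llljlhlLL => llljlhlhL => llljlhlhlLl => llljlhlhlhl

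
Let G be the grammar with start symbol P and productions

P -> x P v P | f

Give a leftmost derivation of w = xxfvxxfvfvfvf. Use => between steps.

P => xPvP => xxPvPvP => xxfvPvP => xxfvxPvPvP => xxfvxxPvPvPvP => xxfvxxfvPvPvP => xxfvxxfvfvPvP => xxfvxxfvfvfvP => xxfvxxfvfvfvf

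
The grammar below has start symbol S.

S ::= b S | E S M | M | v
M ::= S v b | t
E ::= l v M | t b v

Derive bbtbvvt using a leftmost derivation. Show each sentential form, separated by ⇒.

S ⇒ bS ⇒ bbS ⇒ bbESM ⇒ bbtbvSM ⇒ bbtbvvM ⇒ bbtbvvt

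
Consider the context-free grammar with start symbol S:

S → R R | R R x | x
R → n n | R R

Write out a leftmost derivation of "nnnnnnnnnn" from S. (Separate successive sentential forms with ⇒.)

S⇒RR⇒RRR⇒RRRR⇒RRRRR⇒nnRRRR⇒nnnnRRR⇒nnnnnnRR⇒nnnnnnnnR⇒nnnnnnnnnn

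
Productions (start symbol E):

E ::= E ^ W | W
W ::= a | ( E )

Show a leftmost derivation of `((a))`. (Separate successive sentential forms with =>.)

E=>W=>(E)=>(W)=>((E))=>((W))=>((a))

E => W   [E ::= W]
W => (E)   [W ::= ( E )]
(E) => (W)   [E ::= W]
(W) => ((E))   [W ::= ( E )]
((E)) => ((W))   [E ::= W]
((W)) => ((a))   [W ::= a]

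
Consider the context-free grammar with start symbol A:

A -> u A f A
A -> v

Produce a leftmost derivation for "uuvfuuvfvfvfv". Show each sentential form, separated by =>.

A=>uAfA=>uuAfAfA=>uuvfAfA=>uuvfuAfAfA=>uuvfuuAfAfAfA=>uuvfuuvfAfAfA=>uuvfuuvfvfAfA=>uuvfuuvfvfvfA=>uuvfuuvfvfvfv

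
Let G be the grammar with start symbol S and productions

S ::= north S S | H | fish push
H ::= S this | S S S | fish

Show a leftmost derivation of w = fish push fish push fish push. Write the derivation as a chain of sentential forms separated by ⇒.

S ⇒ H ⇒ S S S ⇒ fish push S S ⇒ fish push fish push S ⇒ fish push fish push fish push

S ⇒ H   [S ::= H]
H ⇒ S S S   [H ::= S S S]
S S S ⇒ fish push S S   [S ::= fish push]
fish push S S ⇒ fish push fish push S   [S ::= fish push]
fish push fish push S ⇒ fish push fish push fish push   [S ::= fish push]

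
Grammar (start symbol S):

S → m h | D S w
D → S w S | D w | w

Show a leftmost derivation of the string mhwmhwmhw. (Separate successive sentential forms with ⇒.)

S ⇒ DSw ⇒ DwSw ⇒ SwSwSw ⇒ mhwSwSw ⇒ mhwmhwSw ⇒ mhwmhwmhw

S ⇒ DSw   [S → D S w]
DSw ⇒ DwSw   [D → D w]
DwSw ⇒ SwSwSw   [D → S w S]
SwSwSw ⇒ mhwSwSw   [S → m h]
mhwSwSw ⇒ mhwmhwSw   [S → m h]
mhwmhwSw ⇒ mhwmhwmhw   [S → m h]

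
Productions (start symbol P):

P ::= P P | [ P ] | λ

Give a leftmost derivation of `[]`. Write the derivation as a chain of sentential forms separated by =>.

P => PP   [P ::= P P]
PP => PPP   [P ::= P P]
PPP => PPPP   [P ::= P P]
PPPP => PPPPP   [P ::= P P]
PPPPP => [P]PPPP   [P ::= [ P ]]
[P]PPPP => []PPPP   [P ::= λ]
[]PPPP => []PPP   [P ::= λ]
[]PPP => []PP   [P ::= λ]
[]PP => []P   [P ::= λ]
[]P => []   [P ::= λ]

P=>PP=>PPP=>PPPP=>PPPPP=>[P]PPPP=>[]PPPP=>[]PPP=>[]PP=>[]P=>[]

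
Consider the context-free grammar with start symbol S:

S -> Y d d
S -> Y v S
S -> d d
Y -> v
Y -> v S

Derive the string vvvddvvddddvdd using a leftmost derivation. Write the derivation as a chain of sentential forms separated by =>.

S => YvS   [S -> Y v S]
YvS => vSvS   [Y -> v S]
vSvS => vYddvS   [S -> Y d d]
vYddvS => vvSddvS   [Y -> v S]
vvSddvS => vvYvSddvS   [S -> Y v S]
vvYvSddvS => vvvSvSddvS   [Y -> v S]
vvvSvSddvS => vvvddvSddvS   [S -> d d]
vvvddvSddvS => vvvddvYddddvS   [S -> Y d d]
vvvddvYddddvS => vvvddvvddddvS   [Y -> v]
vvvddvvddddvS => vvvddvvddddvdd   [S -> d d]

S => YvS => vSvS => vYddvS => vvSddvS => vvYvSddvS => vvvSvSddvS => vvvddvSddvS => vvvddvYddddvS => vvvddvvddddvS => vvvddvvddddvdd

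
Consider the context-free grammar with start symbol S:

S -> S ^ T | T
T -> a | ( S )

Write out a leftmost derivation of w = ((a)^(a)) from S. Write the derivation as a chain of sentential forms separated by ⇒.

S ⇒ T ⇒ (S) ⇒ (S^T) ⇒ (T^T) ⇒ ((S)^T) ⇒ ((T)^T) ⇒ ((a)^T) ⇒ ((a)^(S)) ⇒ ((a)^(T)) ⇒ ((a)^(a))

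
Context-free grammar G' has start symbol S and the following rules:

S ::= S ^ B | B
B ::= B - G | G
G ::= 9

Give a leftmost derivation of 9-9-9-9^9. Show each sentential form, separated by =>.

S => S^B => B^B => B-G^B => B-G-G^B => B-G-G-G^B => G-G-G-G^B => 9-G-G-G^B => 9-9-G-G^B => 9-9-9-G^B => 9-9-9-9^B => 9-9-9-9^G => 9-9-9-9^9

S => S^B   [S ::= S ^ B]
S^B => B^B   [S ::= B]
B^B => B-G^B   [B ::= B - G]
B-G^B => B-G-G^B   [B ::= B - G]
B-G-G^B => B-G-G-G^B   [B ::= B - G]
B-G-G-G^B => G-G-G-G^B   [B ::= G]
G-G-G-G^B => 9-G-G-G^B   [G ::= 9]
9-G-G-G^B => 9-9-G-G^B   [G ::= 9]
9-9-G-G^B => 9-9-9-G^B   [G ::= 9]
9-9-9-G^B => 9-9-9-9^B   [G ::= 9]
9-9-9-9^B => 9-9-9-9^G   [B ::= G]
9-9-9-9^G => 9-9-9-9^9   [G ::= 9]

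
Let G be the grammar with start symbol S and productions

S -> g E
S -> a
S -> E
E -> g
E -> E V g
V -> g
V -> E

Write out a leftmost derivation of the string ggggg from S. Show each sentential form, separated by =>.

S=>E=>EVg=>EVgVg=>gVgVg=>gggVg=>ggggg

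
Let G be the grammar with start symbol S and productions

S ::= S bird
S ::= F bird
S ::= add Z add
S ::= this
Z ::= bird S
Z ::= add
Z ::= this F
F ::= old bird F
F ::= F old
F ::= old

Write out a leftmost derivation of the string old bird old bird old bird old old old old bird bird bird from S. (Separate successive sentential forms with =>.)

S => S bird => S bird bird => F bird bird bird => F old bird bird bird => old bird F old bird bird bird => old bird old bird F old bird bird bird => old bird old bird F old old bird bird bird => old bird old bird old bird F old old bird bird bird => old bird old bird old bird F old old old bird bird bird => old bird old bird old bird old old old old bird bird bird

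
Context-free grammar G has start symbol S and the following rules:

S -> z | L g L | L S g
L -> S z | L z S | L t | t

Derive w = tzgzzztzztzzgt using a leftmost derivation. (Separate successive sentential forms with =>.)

S => LgL   [S -> L g L]
LgL => LzSgL   [L -> L z S]
LzSgL => LtzSgL   [L -> L t]
LtzSgL => LzStzSgL   [L -> L z S]
LzStzSgL => LtzStzSgL   [L -> L t]
LtzStzSgL => LzStzStzSgL   [L -> L z S]
LzStzStzSgL => SzzStzStzSgL   [L -> S z]
SzzStzStzSgL => LSgzzStzStzSgL   [S -> L S g]
LSgzzStzStzSgL => tSgzzStzStzSgL   [L -> t]
tSgzzStzStzSgL => tzgzzStzStzSgL   [S -> z]
tzgzzStzStzSgL => tzgzzztzStzSgL   [S -> z]
tzgzzztzStzSgL => tzgzzztzztzSgL   [S -> z]
tzgzzztzztzSgL => tzgzzztzztzzgL   [S -> z]
tzgzzztzztzzgL => tzgzzztzztzzgt   [L -> t]

S=>LgL=>LzSgL=>LtzSgL=>LzStzSgL=>LtzStzSgL=>LzStzStzSgL=>SzzStzStzSgL=>LSgzzStzStzSgL=>tSgzzStzStzSgL=>tzgzzStzStzSgL=>tzgzzztzStzSgL=>tzgzzztzztzSgL=>tzgzzztzztzzgL=>tzgzzztzztzzgt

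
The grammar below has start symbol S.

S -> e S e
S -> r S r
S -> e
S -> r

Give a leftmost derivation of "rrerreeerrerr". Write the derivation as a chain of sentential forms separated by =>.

S => rSr => rrSrr => rreSerr => rrerSrerr => rrerrSrrerr => rrerreSerrerr => rrerreeerrerr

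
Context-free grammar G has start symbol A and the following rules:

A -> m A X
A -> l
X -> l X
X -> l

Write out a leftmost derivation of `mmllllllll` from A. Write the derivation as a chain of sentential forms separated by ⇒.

A⇒mAX⇒mmAXX⇒mmlXX⇒mmllXX⇒mmlllXX⇒mmllllXX⇒mmlllllX⇒mmllllllX⇒mmlllllllX⇒mmllllllll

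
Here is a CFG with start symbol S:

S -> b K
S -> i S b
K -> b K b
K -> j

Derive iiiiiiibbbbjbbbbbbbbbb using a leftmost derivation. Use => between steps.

S=>iSb=>iiSbb=>iiiSbbb=>iiiiSbbbb=>iiiiiSbbbbb=>iiiiiiSbbbbbb=>iiiiiiiSbbbbbbb=>iiiiiiibKbbbbbbb=>iiiiiiibbKbbbbbbbb=>iiiiiiibbbKbbbbbbbbb=>iiiiiiibbbbKbbbbbbbbbb=>iiiiiiibbbbjbbbbbbbbbb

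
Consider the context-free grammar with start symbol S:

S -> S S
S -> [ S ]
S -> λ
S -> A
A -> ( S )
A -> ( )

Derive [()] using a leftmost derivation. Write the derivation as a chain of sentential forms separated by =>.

S => [S] => [SS] => [AS] => [(S)S] => [()S] => [()]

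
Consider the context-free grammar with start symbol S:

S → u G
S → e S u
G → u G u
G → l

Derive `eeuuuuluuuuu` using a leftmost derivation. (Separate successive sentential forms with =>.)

S => eSu => eeSuu => eeuGuu => eeuuGuuu => eeuuuGuuuu => eeuuuuGuuuuu => eeuuuuluuuuu

S => eSu   [S → e S u]
eSu => eeSuu   [S → e S u]
eeSuu => eeuGuu   [S → u G]
eeuGuu => eeuuGuuu   [G → u G u]
eeuuGuuu => eeuuuGuuuu   [G → u G u]
eeuuuGuuuu => eeuuuuGuuuuu   [G → u G u]
eeuuuuGuuuuu => eeuuuuluuuuu   [G → l]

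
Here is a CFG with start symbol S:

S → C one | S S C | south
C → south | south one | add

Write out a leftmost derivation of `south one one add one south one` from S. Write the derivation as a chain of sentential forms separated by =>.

S => S S C   [S → S S C]
S S C => C one S C   [S → C one]
C one S C => south one one S C   [C → south one]
south one one S C => south one one C one C   [S → C one]
south one one C one C => south one one add one C   [C → add]
south one one add one C => south one one add one south one   [C → south one]

S => S S C => C one S C => south one one S C => south one one C one C => south one one add one C => south one one add one south one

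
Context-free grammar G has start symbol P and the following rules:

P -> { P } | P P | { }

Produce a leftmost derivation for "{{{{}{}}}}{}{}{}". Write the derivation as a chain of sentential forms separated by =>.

P => PP   [P -> P P]
PP => PPP   [P -> P P]
PPP => PPPP   [P -> P P]
PPPP => {P}PPP   [P -> { P }]
{P}PPP => {{P}}PPP   [P -> { P }]
{{P}}PPP => {{{P}}}PPP   [P -> { P }]
{{{P}}}PPP => {{{PP}}}PPP   [P -> P P]
{{{PP}}}PPP => {{{{}P}}}PPP   [P -> { }]
{{{{}P}}}PPP => {{{{}{}}}}PPP   [P -> { }]
{{{{}{}}}}PPP => {{{{}{}}}}{}PP   [P -> { }]
{{{{}{}}}}{}PP => {{{{}{}}}}{}{}P   [P -> { }]
{{{{}{}}}}{}{}P => {{{{}{}}}}{}{}{}   [P -> { }]

P=>PP=>PPP=>PPPP=>{P}PPP=>{{P}}PPP=>{{{P}}}PPP=>{{{PP}}}PPP=>{{{{}P}}}PPP=>{{{{}{}}}}PPP=>{{{{}{}}}}{}PP=>{{{{}{}}}}{}{}P=>{{{{}{}}}}{}{}{}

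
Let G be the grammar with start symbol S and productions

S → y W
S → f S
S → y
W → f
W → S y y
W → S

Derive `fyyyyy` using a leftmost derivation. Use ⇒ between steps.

S⇒fS⇒fyW⇒fySyy⇒fyyWyy⇒fyySyy⇒fyyyyy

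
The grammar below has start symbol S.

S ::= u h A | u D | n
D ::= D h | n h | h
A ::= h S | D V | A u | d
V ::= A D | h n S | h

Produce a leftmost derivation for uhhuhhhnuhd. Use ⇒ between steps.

S ⇒ uhA   [S ::= u h A]
uhA ⇒ uhhS   [A ::= h S]
uhhS ⇒ uhhuhA   [S ::= u h A]
uhhuhA ⇒ uhhuhDV   [A ::= D V]
uhhuhDV ⇒ uhhuhhV   [D ::= h]
uhhuhhV ⇒ uhhuhhhnS   [V ::= h n S]
uhhuhhhnS ⇒ uhhuhhhnuhA   [S ::= u h A]
uhhuhhhnuhA ⇒ uhhuhhhnuhd   [A ::= d]

S⇒uhA⇒uhhS⇒uhhuhA⇒uhhuhDV⇒uhhuhhV⇒uhhuhhhnS⇒uhhuhhhnuhA⇒uhhuhhhnuhd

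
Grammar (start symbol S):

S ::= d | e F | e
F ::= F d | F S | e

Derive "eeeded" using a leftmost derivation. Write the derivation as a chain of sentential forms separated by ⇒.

S ⇒ eF ⇒ eFS ⇒ eFSS ⇒ eFdSS ⇒ eFSdSS ⇒ eeSdSS ⇒ eeedSS ⇒ eeedeS ⇒ eeeded

S ⇒ eF   [S ::= e F]
eF ⇒ eFS   [F ::= F S]
eFS ⇒ eFSS   [F ::= F S]
eFSS ⇒ eFdSS   [F ::= F d]
eFdSS ⇒ eFSdSS   [F ::= F S]
eFSdSS ⇒ eeSdSS   [F ::= e]
eeSdSS ⇒ eeedSS   [S ::= e]
eeedSS ⇒ eeedeS   [S ::= e]
eeedeS ⇒ eeeded   [S ::= d]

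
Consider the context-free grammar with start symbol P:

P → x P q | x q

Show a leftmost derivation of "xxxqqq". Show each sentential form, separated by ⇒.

P ⇒ xPq ⇒ xxPqq ⇒ xxxqqq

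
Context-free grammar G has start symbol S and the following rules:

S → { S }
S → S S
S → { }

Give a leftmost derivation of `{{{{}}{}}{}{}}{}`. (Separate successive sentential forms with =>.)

S => SS => {S}S => {SS}S => {{S}S}S => {{SS}S}S => {{{S}S}S}S => {{{{}}S}S}S => {{{{}}{}}S}S => {{{{}}{}}SS}S => {{{{}}{}}{}S}S => {{{{}}{}}{}{}}S => {{{{}}{}}{}{}}{}

S => SS   [S → S S]
SS => {S}S   [S → { S }]
{S}S => {SS}S   [S → S S]
{SS}S => {{S}S}S   [S → { S }]
{{S}S}S => {{SS}S}S   [S → S S]
{{SS}S}S => {{{S}S}S}S   [S → { S }]
{{{S}S}S}S => {{{{}}S}S}S   [S → { }]
{{{{}}S}S}S => {{{{}}{}}S}S   [S → { }]
{{{{}}{}}S}S => {{{{}}{}}SS}S   [S → S S]
{{{{}}{}}SS}S => {{{{}}{}}{}S}S   [S → { }]
{{{{}}{}}{}S}S => {{{{}}{}}{}{}}S   [S → { }]
{{{{}}{}}{}{}}S => {{{{}}{}}{}{}}{}   [S → { }]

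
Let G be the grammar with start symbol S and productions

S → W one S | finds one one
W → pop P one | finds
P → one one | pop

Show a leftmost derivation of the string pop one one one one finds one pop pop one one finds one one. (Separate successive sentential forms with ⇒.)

S ⇒ W one S   [S → W one S]
W one S ⇒ pop P one one S   [W → pop P one]
pop P one one S ⇒ pop one one one one S   [P → one one]
pop one one one one S ⇒ pop one one one one W one S   [S → W one S]
pop one one one one W one S ⇒ pop one one one one finds one S   [W → finds]
pop one one one one finds one S ⇒ pop one one one one finds one W one S   [S → W one S]
pop one one one one finds one W one S ⇒ pop one one one one finds one pop P one one S   [W → pop P one]
pop one one one one finds one pop P one one S ⇒ pop one one one one finds one pop pop one one S   [P → pop]
pop one one one one finds one pop pop one one S ⇒ pop one one one one finds one pop pop one one finds one one   [S → finds one one]

S ⇒ W one S ⇒ pop P one one S ⇒ pop one one one one S ⇒ pop one one one one W one S ⇒ pop one one one one finds one S ⇒ pop one one one one finds one W one S ⇒ pop one one one one finds one pop P one one S ⇒ pop one one one one finds one pop pop one one S ⇒ pop one one one one finds one pop pop one one finds one one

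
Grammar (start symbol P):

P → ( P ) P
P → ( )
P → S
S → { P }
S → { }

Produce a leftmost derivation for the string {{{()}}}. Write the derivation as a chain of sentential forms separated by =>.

P => S => {P} => {S} => {{P}} => {{S}} => {{{P}}} => {{{()}}}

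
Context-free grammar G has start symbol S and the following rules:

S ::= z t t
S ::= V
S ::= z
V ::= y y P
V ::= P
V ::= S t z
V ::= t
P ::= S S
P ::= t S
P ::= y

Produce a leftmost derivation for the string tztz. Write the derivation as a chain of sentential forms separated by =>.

S => V => P => tS => tV => tStz => tztz

S => V   [S ::= V]
V => P   [V ::= P]
P => tS   [P ::= t S]
tS => tV   [S ::= V]
tV => tStz   [V ::= S t z]
tStz => tztz   [S ::= z]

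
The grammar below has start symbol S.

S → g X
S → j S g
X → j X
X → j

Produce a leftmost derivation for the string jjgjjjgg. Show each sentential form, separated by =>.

S=>jSg=>jjSgg=>jjgXgg=>jjgjXgg=>jjgjjXgg=>jjgjjjgg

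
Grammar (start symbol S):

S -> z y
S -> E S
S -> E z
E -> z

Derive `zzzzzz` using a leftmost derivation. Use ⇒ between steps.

S⇒ES⇒zS⇒zES⇒zzS⇒zzES⇒zzzS⇒zzzES⇒zzzzS⇒zzzzEz⇒zzzzzz

S ⇒ ES   [S -> E S]
ES ⇒ zS   [E -> z]
zS ⇒ zES   [S -> E S]
zES ⇒ zzS   [E -> z]
zzS ⇒ zzES   [S -> E S]
zzES ⇒ zzzS   [E -> z]
zzzS ⇒ zzzES   [S -> E S]
zzzES ⇒ zzzzS   [E -> z]
zzzzS ⇒ zzzzEz   [S -> E z]
zzzzEz ⇒ zzzzzz   [E -> z]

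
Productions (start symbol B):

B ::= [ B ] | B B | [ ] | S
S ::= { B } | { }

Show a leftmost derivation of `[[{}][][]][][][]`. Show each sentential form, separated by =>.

B => BB   [B ::= B B]
BB => BBB   [B ::= B B]
BBB => BBBB   [B ::= B B]
BBBB => [B]BBB   [B ::= [ B ]]
[B]BBB => [BB]BBB   [B ::= B B]
[BB]BBB => [BBB]BBB   [B ::= B B]
[BBB]BBB => [[B]BB]BBB   [B ::= [ B ]]
[[B]BB]BBB => [[S]BB]BBB   [B ::= S]
[[S]BB]BBB => [[{}]BB]BBB   [S ::= { }]
[[{}]BB]BBB => [[{}][]B]BBB   [B ::= [ ]]
[[{}][]B]BBB => [[{}][][]]BBB   [B ::= [ ]]
[[{}][][]]BBB => [[{}][][]][]BB   [B ::= [ ]]
[[{}][][]][]BB => [[{}][][]][][]B   [B ::= [ ]]
[[{}][][]][][]B => [[{}][][]][][][]   [B ::= [ ]]

B => BB => BBB => BBBB => [B]BBB => [BB]BBB => [BBB]BBB => [[B]BB]BBB => [[S]BB]BBB => [[{}]BB]BBB => [[{}][]B]BBB => [[{}][][]]BBB => [[{}][][]][]BB => [[{}][][]][][]B => [[{}][][]][][][]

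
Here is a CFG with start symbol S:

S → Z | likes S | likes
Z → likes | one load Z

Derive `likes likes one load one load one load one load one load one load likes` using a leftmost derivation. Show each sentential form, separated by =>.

S => likes S => likes likes S => likes likes Z => likes likes one load Z => likes likes one load one load Z => likes likes one load one load one load Z => likes likes one load one load one load one load Z => likes likes one load one load one load one load one load Z => likes likes one load one load one load one load one load one load Z => likes likes one load one load one load one load one load one load likes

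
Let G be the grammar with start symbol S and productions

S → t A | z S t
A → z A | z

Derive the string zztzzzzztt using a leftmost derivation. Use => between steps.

S=>zSt=>zzStt=>zztAtt=>zztzAtt=>zztzzAtt=>zztzzzAtt=>zztzzzzAtt=>zztzzzzztt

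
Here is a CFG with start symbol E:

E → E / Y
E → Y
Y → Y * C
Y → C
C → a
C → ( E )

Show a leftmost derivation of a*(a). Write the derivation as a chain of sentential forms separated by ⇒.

E ⇒ Y ⇒ Y*C ⇒ C*C ⇒ a*C ⇒ a*(E) ⇒ a*(Y) ⇒ a*(C) ⇒ a*(a)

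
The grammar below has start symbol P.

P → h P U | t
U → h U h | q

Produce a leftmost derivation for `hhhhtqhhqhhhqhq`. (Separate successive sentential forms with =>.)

P=>hPU=>hhPUU=>hhhPUUU=>hhhhPUUUU=>hhhhtUUUU=>hhhhtqUUU=>hhhhtqhUhUU=>hhhhtqhhUhhUU=>hhhhtqhhqhhUU=>hhhhtqhhqhhhUhU=>hhhhtqhhqhhhqhU=>hhhhtqhhqhhhqhq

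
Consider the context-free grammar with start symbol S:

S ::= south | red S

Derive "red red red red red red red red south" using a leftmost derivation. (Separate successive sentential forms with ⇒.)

S ⇒ red S ⇒ red red S ⇒ red red red S ⇒ red red red red S ⇒ red red red red red S ⇒ red red red red red red S ⇒ red red red red red red red S ⇒ red red red red red red red red S ⇒ red red red red red red red red south

S ⇒ red S   [S ::= red S]
red S ⇒ red red S   [S ::= red S]
red red S ⇒ red red red S   [S ::= red S]
red red red S ⇒ red red red red S   [S ::= red S]
red red red red S ⇒ red red red red red S   [S ::= red S]
red red red red red S ⇒ red red red red red red S   [S ::= red S]
red red red red red red S ⇒ red red red red red red red S   [S ::= red S]
red red red red red red red S ⇒ red red red red red red red red S   [S ::= red S]
red red red red red red red red S ⇒ red red red red red red red red south   [S ::= south]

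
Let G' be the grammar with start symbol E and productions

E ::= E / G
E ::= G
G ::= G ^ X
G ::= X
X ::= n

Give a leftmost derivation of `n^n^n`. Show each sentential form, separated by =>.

E => G => G^X => G^X^X => X^X^X => n^X^X => n^n^X => n^n^n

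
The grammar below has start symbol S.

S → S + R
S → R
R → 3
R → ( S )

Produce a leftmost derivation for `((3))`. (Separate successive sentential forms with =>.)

S => R => (S) => (R) => ((S)) => ((R)) => ((3))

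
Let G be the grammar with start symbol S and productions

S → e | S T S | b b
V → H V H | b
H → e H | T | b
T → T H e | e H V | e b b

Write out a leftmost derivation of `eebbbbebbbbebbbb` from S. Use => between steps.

S => STS => STSTS => STSTSTS => eTSTSTS => eebbSTSTS => eebbbbTSTS => eebbbbebbSTS => eebbbbebbbbTS => eebbbbebbbbebbS => eebbbbebbbbebbbb

S => STS   [S → S T S]
STS => STSTS   [S → S T S]
STSTS => STSTSTS   [S → S T S]
STSTSTS => eTSTSTS   [S → e]
eTSTSTS => eebbSTSTS   [T → e b b]
eebbSTSTS => eebbbbTSTS   [S → b b]
eebbbbTSTS => eebbbbebbSTS   [T → e b b]
eebbbbebbSTS => eebbbbebbbbTS   [S → b b]
eebbbbebbbbTS => eebbbbebbbbebbS   [T → e b b]
eebbbbebbbbebbS => eebbbbebbbbebbbb   [S → b b]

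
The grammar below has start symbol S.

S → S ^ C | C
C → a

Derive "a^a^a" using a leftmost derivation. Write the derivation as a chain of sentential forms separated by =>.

S => S^C   [S → S ^ C]
S^C => S^C^C   [S → S ^ C]
S^C^C => C^C^C   [S → C]
C^C^C => a^C^C   [C → a]
a^C^C => a^a^C   [C → a]
a^a^C => a^a^a   [C → a]

S=>S^C=>S^C^C=>C^C^C=>a^C^C=>a^a^C=>a^a^a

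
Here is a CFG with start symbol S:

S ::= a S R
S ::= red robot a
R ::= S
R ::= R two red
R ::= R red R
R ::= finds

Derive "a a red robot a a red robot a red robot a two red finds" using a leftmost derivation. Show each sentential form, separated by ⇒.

S ⇒ a S R ⇒ a a S R R ⇒ a a red robot a R R ⇒ a a red robot a R two red R ⇒ a a red robot a S two red R ⇒ a a red robot a a S R two red R ⇒ a a red robot a a red robot a R two red R ⇒ a a red robot a a red robot a S two red R ⇒ a a red robot a a red robot a red robot a two red R ⇒ a a red robot a a red robot a red robot a two red finds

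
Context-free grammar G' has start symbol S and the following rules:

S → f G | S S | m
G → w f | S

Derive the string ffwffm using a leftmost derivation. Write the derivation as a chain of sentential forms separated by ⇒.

S ⇒ fG ⇒ fS ⇒ fSS ⇒ ffGS ⇒ ffwfS ⇒ ffwffG ⇒ ffwffS ⇒ ffwffm

S ⇒ fG   [S → f G]
fG ⇒ fS   [G → S]
fS ⇒ fSS   [S → S S]
fSS ⇒ ffGS   [S → f G]
ffGS ⇒ ffwfS   [G → w f]
ffwfS ⇒ ffwffG   [S → f G]
ffwffG ⇒ ffwffS   [G → S]
ffwffS ⇒ ffwffm   [S → m]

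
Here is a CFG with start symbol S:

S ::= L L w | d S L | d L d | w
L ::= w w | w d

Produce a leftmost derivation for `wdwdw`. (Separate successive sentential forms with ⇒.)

S⇒LLw⇒wdLw⇒wdwdw

S ⇒ LLw   [S ::= L L w]
LLw ⇒ wdLw   [L ::= w d]
wdLw ⇒ wdwdw   [L ::= w d]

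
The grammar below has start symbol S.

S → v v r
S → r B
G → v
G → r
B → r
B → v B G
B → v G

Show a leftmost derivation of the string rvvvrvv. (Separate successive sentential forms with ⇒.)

S ⇒ rB ⇒ rvBG ⇒ rvvBGG ⇒ rvvvGGG ⇒ rvvvrGG ⇒ rvvvrvG ⇒ rvvvrvv

S ⇒ rB   [S → r B]
rB ⇒ rvBG   [B → v B G]
rvBG ⇒ rvvBGG   [B → v B G]
rvvBGG ⇒ rvvvGGG   [B → v G]
rvvvGGG ⇒ rvvvrGG   [G → r]
rvvvrGG ⇒ rvvvrvG   [G → v]
rvvvrvG ⇒ rvvvrvv   [G → v]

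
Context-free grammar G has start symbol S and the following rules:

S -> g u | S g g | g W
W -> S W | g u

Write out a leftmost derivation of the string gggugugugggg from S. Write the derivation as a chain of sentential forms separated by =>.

S=>Sgg=>Sgggg=>gWgggg=>gSWgggg=>ggWWgggg=>ggSWWgggg=>ggguWWgggg=>ggguguWgggg=>gggugugugggg

S => Sgg   [S -> S g g]
Sgg => Sgggg   [S -> S g g]
Sgggg => gWgggg   [S -> g W]
gWgggg => gSWgggg   [W -> S W]
gSWgggg => ggWWgggg   [S -> g W]
ggWWgggg => ggSWWgggg   [W -> S W]
ggSWWgggg => ggguWWgggg   [S -> g u]
ggguWWgggg => ggguguWgggg   [W -> g u]
ggguguWgggg => gggugugugggg   [W -> g u]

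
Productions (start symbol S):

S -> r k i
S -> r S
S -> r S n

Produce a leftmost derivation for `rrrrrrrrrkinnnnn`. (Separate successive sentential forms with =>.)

S => rSn => rrSn => rrrSnn => rrrrSnn => rrrrrSnnn => rrrrrrSnnnn => rrrrrrrSnnnnn => rrrrrrrrSnnnnn => rrrrrrrrrkinnnnn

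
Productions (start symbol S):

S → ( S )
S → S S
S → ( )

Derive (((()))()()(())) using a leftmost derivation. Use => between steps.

S => (S)   [S → ( S )]
(S) => (SS)   [S → S S]
(SS) => (SSS)   [S → S S]
(SSS) => (SSSS)   [S → S S]
(SSSS) => ((S)SSS)   [S → ( S )]
((S)SSS) => (((S))SSS)   [S → ( S )]
(((S))SSS) => (((()))SSS)   [S → ( )]
(((()))SSS) => (((()))()SS)   [S → ( )]
(((()))()SS) => (((()))()()S)   [S → ( )]
(((()))()()S) => (((()))()()(S))   [S → ( S )]
(((()))()()(S)) => (((()))()()(()))   [S → ( )]

S => (S) => (SS) => (SSS) => (SSSS) => ((S)SSS) => (((S))SSS) => (((()))SSS) => (((()))()SS) => (((()))()()S) => (((()))()()(S)) => (((()))()()(()))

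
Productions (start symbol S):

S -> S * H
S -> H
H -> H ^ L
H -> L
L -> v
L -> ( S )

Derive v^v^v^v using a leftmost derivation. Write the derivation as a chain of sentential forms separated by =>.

S => H => H^L => H^L^L => H^L^L^L => L^L^L^L => v^L^L^L => v^v^L^L => v^v^v^L => v^v^v^v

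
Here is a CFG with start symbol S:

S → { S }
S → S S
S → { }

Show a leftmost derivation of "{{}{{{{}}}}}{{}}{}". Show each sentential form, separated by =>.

S => SS => SSS => {S}SS => {SS}SS => {{}S}SS => {{}{S}}SS => {{}{{S}}}SS => {{}{{{S}}}}SS => {{}{{{{}}}}}SS => {{}{{{{}}}}}{S}S => {{}{{{{}}}}}{{}}S => {{}{{{{}}}}}{{}}{}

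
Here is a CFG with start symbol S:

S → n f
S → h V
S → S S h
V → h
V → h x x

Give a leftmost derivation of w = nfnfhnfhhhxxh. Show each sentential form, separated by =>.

S=>SSh=>SShSh=>SShShSh=>nfShShSh=>nfnfhShSh=>nfnfhnfhSh=>nfnfhnfhhVh=>nfnfhnfhhhxxh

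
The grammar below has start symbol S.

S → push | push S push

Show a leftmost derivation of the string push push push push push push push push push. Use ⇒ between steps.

S ⇒ push S push   [S → push S push]
push S push ⇒ push push S push push   [S → push S push]
push push S push push ⇒ push push push S push push push   [S → push S push]
push push push S push push push ⇒ push push push push S push push push push   [S → push S push]
push push push push S push push push push ⇒ push push push push push push push push push   [S → push]

S ⇒ push S push ⇒ push push S push push ⇒ push push push S push push push ⇒ push push push push S push push push push ⇒ push push push push push push push push push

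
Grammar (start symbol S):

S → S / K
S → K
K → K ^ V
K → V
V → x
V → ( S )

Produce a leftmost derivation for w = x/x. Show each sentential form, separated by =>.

S => S/K => K/K => V/K => x/K => x/V => x/x

S => S/K   [S → S / K]
S/K => K/K   [S → K]
K/K => V/K   [K → V]
V/K => x/K   [V → x]
x/K => x/V   [K → V]
x/V => x/x   [V → x]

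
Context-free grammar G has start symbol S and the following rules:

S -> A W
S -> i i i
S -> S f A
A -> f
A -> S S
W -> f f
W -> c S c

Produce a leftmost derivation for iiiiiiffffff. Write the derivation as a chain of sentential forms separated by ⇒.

S ⇒ SfA ⇒ AWfA ⇒ SSWfA ⇒ iiiSWfA ⇒ iiiSfAWfA ⇒ iiiiiifAWfA ⇒ iiiiiiffWfA ⇒ iiiiiifffffA ⇒ iiiiiiffffff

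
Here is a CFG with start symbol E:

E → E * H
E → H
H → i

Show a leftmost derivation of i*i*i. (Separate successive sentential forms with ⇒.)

E ⇒ E*H ⇒ E*H*H ⇒ H*H*H ⇒ i*H*H ⇒ i*i*H ⇒ i*i*i

E ⇒ E*H   [E → E * H]
E*H ⇒ E*H*H   [E → E * H]
E*H*H ⇒ H*H*H   [E → H]
H*H*H ⇒ i*H*H   [H → i]
i*H*H ⇒ i*i*H   [H → i]
i*i*H ⇒ i*i*i   [H → i]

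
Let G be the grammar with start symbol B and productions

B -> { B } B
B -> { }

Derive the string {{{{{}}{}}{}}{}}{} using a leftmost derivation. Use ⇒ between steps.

B ⇒ {B}B ⇒ {{B}B}B ⇒ {{{B}B}B}B ⇒ {{{{B}B}B}B}B ⇒ {{{{{}}B}B}B}B ⇒ {{{{{}}{}}B}B}B ⇒ {{{{{}}{}}{}}B}B ⇒ {{{{{}}{}}{}}{}}B ⇒ {{{{{}}{}}{}}{}}{}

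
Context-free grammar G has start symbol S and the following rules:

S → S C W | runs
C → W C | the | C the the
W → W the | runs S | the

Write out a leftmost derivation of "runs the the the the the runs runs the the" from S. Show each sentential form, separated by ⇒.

S ⇒ S C W   [S → S C W]
S C W ⇒ runs C W   [S → runs]
runs C W ⇒ runs C the the W   [C → C the the]
runs C the the W ⇒ runs C the the the the W   [C → C the the]
runs C the the the the W ⇒ runs the the the the the W   [C → the]
runs the the the the the W ⇒ runs the the the the the runs S   [W → runs S]
runs the the the the the runs S ⇒ runs the the the the the runs S C W   [S → S C W]
runs the the the the the runs S C W ⇒ runs the the the the the runs runs C W   [S → runs]
runs the the the the the runs runs C W ⇒ runs the the the the the runs runs the W   [C → the]
runs the the the the the runs runs the W ⇒ runs the the the the the runs runs the the   [W → the]

S ⇒ S C W ⇒ runs C W ⇒ runs C the the W ⇒ runs C the the the the W ⇒ runs the the the the the W ⇒ runs the the the the the runs S ⇒ runs the the the the the runs S C W ⇒ runs the the the the the runs runs C W ⇒ runs the the the the the runs runs the W ⇒ runs the the the the the runs runs the the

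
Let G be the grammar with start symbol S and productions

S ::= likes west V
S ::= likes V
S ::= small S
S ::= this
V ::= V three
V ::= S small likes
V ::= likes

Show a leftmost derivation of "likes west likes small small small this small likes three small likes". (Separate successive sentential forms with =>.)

S => likes west V => likes west S small likes => likes west likes V small likes => likes west likes V three small likes => likes west likes S small likes three small likes => likes west likes small S small likes three small likes => likes west likes small small S small likes three small likes => likes west likes small small small S small likes three small likes => likes west likes small small small this small likes three small likes

S => likes west V   [S ::= likes west V]
likes west V => likes west S small likes   [V ::= S small likes]
likes west S small likes => likes west likes V small likes   [S ::= likes V]
likes west likes V small likes => likes west likes V three small likes   [V ::= V three]
likes west likes V three small likes => likes west likes S small likes three small likes   [V ::= S small likes]
likes west likes S small likes three small likes => likes west likes small S small likes three small likes   [S ::= small S]
likes west likes small S small likes three small likes => likes west likes small small S small likes three small likes   [S ::= small S]
likes west likes small small S small likes three small likes => likes west likes small small small S small likes three small likes   [S ::= small S]
likes west likes small small small S small likes three small likes => likes west likes small small small this small likes three small likes   [S ::= this]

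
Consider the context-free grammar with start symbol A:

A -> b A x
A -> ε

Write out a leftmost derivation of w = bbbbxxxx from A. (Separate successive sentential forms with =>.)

A => bAx => bbAxx => bbbAxxx => bbbbAxxxx => bbbbxxxx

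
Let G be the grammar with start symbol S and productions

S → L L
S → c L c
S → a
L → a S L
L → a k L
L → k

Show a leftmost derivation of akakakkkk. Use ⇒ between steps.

S ⇒ LL ⇒ akLL ⇒ akakLL ⇒ akakaSLL ⇒ akakaLLLL ⇒ akakakLLL ⇒ akakakkLL ⇒ akakakkkL ⇒ akakakkkk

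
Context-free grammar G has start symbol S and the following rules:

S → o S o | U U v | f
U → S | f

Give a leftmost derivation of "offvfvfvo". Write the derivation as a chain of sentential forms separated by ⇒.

S ⇒ oSo   [S → o S o]
oSo ⇒ oUUvo   [S → U U v]
oUUvo ⇒ oSUvo   [U → S]
oSUvo ⇒ oUUvUvo   [S → U U v]
oUUvUvo ⇒ oSUvUvo   [U → S]
oSUvUvo ⇒ oUUvUvUvo   [S → U U v]
oUUvUvUvo ⇒ ofUvUvUvo   [U → f]
ofUvUvUvo ⇒ offvUvUvo   [U → f]
offvUvUvo ⇒ offvfvUvo   [U → f]
offvfvUvo ⇒ offvfvfvo   [U → f]

S ⇒ oSo ⇒ oUUvo ⇒ oSUvo ⇒ oUUvUvo ⇒ oSUvUvo ⇒ oUUvUvUvo ⇒ ofUvUvUvo ⇒ offvUvUvo ⇒ offvfvUvo ⇒ offvfvfvo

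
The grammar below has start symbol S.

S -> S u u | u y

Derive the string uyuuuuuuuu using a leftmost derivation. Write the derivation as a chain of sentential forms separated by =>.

S=>Suu=>Suuuu=>Suuuuuu=>Suuuuuuuu=>uyuuuuuuuu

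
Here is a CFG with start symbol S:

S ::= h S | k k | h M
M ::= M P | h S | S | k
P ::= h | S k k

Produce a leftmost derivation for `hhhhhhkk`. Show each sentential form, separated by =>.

S => hM => hhS => hhhS => hhhhS => hhhhhS => hhhhhhS => hhhhhhkk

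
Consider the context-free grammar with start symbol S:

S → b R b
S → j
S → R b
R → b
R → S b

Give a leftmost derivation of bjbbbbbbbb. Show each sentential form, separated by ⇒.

S⇒Rb⇒Sbb⇒Rbbb⇒Sbbbb⇒Rbbbbb⇒Sbbbbbb⇒bRbbbbbbb⇒bSbbbbbbbb⇒bjbbbbbbbb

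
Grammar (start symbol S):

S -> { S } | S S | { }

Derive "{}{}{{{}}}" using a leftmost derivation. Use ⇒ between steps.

S ⇒ SS   [S -> S S]
SS ⇒ SSS   [S -> S S]
SSS ⇒ {}SS   [S -> { }]
{}SS ⇒ {}{}S   [S -> { }]
{}{}S ⇒ {}{}{S}   [S -> { S }]
{}{}{S} ⇒ {}{}{{S}}   [S -> { S }]
{}{}{{S}} ⇒ {}{}{{{}}}   [S -> { }]

S ⇒ SS ⇒ SSS ⇒ {}SS ⇒ {}{}S ⇒ {}{}{S} ⇒ {}{}{{S}} ⇒ {}{}{{{}}}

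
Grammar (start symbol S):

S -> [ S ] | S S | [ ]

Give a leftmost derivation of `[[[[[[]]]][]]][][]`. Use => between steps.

S => SS   [S -> S S]
SS => SSS   [S -> S S]
SSS => [S]SS   [S -> [ S ]]
[S]SS => [[S]]SS   [S -> [ S ]]
[[S]]SS => [[SS]]SS   [S -> S S]
[[SS]]SS => [[[S]S]]SS   [S -> [ S ]]
[[[S]S]]SS => [[[[S]]S]]SS   [S -> [ S ]]
[[[[S]]S]]SS => [[[[[S]]]S]]SS   [S -> [ S ]]
[[[[[S]]]S]]SS => [[[[[[]]]]S]]SS   [S -> [ ]]
[[[[[[]]]]S]]SS => [[[[[[]]]][]]]SS   [S -> [ ]]
[[[[[[]]]][]]]SS => [[[[[[]]]][]]][]S   [S -> [ ]]
[[[[[[]]]][]]][]S => [[[[[[]]]][]]][][]   [S -> [ ]]

S => SS => SSS => [S]SS => [[S]]SS => [[SS]]SS => [[[S]S]]SS => [[[[S]]S]]SS => [[[[[S]]]S]]SS => [[[[[[]]]]S]]SS => [[[[[[]]]][]]]SS => [[[[[[]]]][]]][]S => [[[[[[]]]][]]][][]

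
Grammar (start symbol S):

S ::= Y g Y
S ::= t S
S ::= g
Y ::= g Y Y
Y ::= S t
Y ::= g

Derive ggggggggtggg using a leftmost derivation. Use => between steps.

S=>YgY=>gYYgY=>gStYgY=>gYgYtYgY=>ggYYgYtYgY=>gggYYYgYtYgY=>ggggYYgYtYgY=>gggggYgYtYgY=>gggggggYtYgY=>ggggggggtYgY=>ggggggggtggY=>ggggggggtggg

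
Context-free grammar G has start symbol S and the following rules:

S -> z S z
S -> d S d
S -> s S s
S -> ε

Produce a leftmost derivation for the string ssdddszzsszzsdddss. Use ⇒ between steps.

S ⇒ sSs ⇒ ssSss ⇒ ssdSdss ⇒ ssddSddss ⇒ ssdddSdddss ⇒ ssdddsSsdddss ⇒ ssdddszSzsdddss ⇒ ssdddszzSzzsdddss ⇒ ssdddszzsSszzsdddss ⇒ ssdddszzsszzsdddss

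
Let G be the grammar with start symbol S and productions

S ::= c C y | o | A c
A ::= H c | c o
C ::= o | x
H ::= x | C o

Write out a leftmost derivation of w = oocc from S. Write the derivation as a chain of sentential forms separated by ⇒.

S⇒Ac⇒Hcc⇒Cocc⇒oocc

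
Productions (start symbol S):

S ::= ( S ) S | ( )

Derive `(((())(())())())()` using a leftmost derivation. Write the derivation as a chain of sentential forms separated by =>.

S => (S)S => ((S)S)S => (((S)S)S)S => (((())S)S)S => (((())(S)S)S)S => (((())(())S)S)S => (((())(())())S)S => (((())(())())())S => (((())(())())())()

S => (S)S   [S ::= ( S ) S]
(S)S => ((S)S)S   [S ::= ( S ) S]
((S)S)S => (((S)S)S)S   [S ::= ( S ) S]
(((S)S)S)S => (((())S)S)S   [S ::= ( )]
(((())S)S)S => (((())(S)S)S)S   [S ::= ( S ) S]
(((())(S)S)S)S => (((())(())S)S)S   [S ::= ( )]
(((())(())S)S)S => (((())(())())S)S   [S ::= ( )]
(((())(())())S)S => (((())(())())())S   [S ::= ( )]
(((())(())())())S => (((())(())())())()   [S ::= ( )]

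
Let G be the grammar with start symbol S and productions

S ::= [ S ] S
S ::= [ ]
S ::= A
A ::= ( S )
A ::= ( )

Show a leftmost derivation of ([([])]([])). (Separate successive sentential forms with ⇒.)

S ⇒ A   [S ::= A]
A ⇒ (S)   [A ::= ( S )]
(S) ⇒ ([S]S)   [S ::= [ S ] S]
([S]S) ⇒ ([A]S)   [S ::= A]
([A]S) ⇒ ([(S)]S)   [A ::= ( S )]
([(S)]S) ⇒ ([([])]S)   [S ::= [ ]]
([([])]S) ⇒ ([([])]A)   [S ::= A]
([([])]A) ⇒ ([([])](S))   [A ::= ( S )]
([([])](S)) ⇒ ([([])]([]))   [S ::= [ ]]

S ⇒ A ⇒ (S) ⇒ ([S]S) ⇒ ([A]S) ⇒ ([(S)]S) ⇒ ([([])]S) ⇒ ([([])]A) ⇒ ([([])](S)) ⇒ ([([])]([]))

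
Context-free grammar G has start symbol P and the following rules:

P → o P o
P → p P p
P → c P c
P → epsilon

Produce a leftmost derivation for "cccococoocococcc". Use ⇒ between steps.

P ⇒ cPc ⇒ ccPcc ⇒ cccPccc ⇒ cccoPoccc ⇒ cccocPcoccc ⇒ cccocoPococcc ⇒ cccococPcococcc ⇒ cccococoPocococcc ⇒ cccococoocococcc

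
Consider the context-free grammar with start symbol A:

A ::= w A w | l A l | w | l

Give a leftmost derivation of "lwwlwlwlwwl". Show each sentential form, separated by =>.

A=>lAl=>lwAwl=>lwwAwwl=>lwwlAlwwl=>lwwlwAwlwwl=>lwwlwlwlwwl

A => lAl   [A ::= l A l]
lAl => lwAwl   [A ::= w A w]
lwAwl => lwwAwwl   [A ::= w A w]
lwwAwwl => lwwlAlwwl   [A ::= l A l]
lwwlAlwwl => lwwlwAwlwwl   [A ::= w A w]
lwwlwAwlwwl => lwwlwlwlwwl   [A ::= l]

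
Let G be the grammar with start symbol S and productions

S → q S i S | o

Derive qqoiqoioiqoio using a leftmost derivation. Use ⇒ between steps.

S ⇒ qSiS ⇒ qqSiSiS ⇒ qqoiSiS ⇒ qqoiqSiSiS ⇒ qqoiqoiSiS ⇒ qqoiqoioiS ⇒ qqoiqoioiqSiS ⇒ qqoiqoioiqoiS ⇒ qqoiqoioiqoio

S ⇒ qSiS   [S → q S i S]
qSiS ⇒ qqSiSiS   [S → q S i S]
qqSiSiS ⇒ qqoiSiS   [S → o]
qqoiSiS ⇒ qqoiqSiSiS   [S → q S i S]
qqoiqSiSiS ⇒ qqoiqoiSiS   [S → o]
qqoiqoiSiS ⇒ qqoiqoioiS   [S → o]
qqoiqoioiS ⇒ qqoiqoioiqSiS   [S → q S i S]
qqoiqoioiqSiS ⇒ qqoiqoioiqoiS   [S → o]
qqoiqoioiqoiS ⇒ qqoiqoioiqoio   [S → o]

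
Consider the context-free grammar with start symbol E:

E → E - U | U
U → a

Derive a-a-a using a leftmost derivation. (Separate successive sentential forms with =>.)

E=>E-U=>E-U-U=>U-U-U=>a-U-U=>a-a-U=>a-a-a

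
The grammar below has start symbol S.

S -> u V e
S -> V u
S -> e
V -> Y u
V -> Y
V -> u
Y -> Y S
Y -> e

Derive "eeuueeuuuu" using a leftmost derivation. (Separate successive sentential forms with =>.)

S => Vu   [S -> V u]
Vu => Yuu   [V -> Y u]
Yuu => YSuu   [Y -> Y S]
YSuu => eSuu   [Y -> e]
eSuu => eVuuu   [S -> V u]
eVuuu => eYuuuu   [V -> Y u]
eYuuuu => eYSuuuu   [Y -> Y S]
eYSuuuu => eYSSuuuu   [Y -> Y S]
eYSSuuuu => eYSSSuuuu   [Y -> Y S]
eYSSSuuuu => eeSSSuuuu   [Y -> e]
eeSSSuuuu => eeVuSSuuuu   [S -> V u]
eeVuSSuuuu => eeuuSSuuuu   [V -> u]
eeuuSSuuuu => eeuueSuuuu   [S -> e]
eeuueSuuuu => eeuueeuuuu   [S -> e]

S => Vu => Yuu => YSuu => eSuu => eVuuu => eYuuuu => eYSuuuu => eYSSuuuu => eYSSSuuuu => eeSSSuuuu => eeVuSSuuuu => eeuuSSuuuu => eeuueSuuuu => eeuueeuuuu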